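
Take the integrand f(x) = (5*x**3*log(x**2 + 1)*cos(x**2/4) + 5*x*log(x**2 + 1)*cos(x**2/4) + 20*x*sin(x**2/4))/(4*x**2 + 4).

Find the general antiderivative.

F(x) = 5*log(x**2 + 1)*sin(x**2/4)/2 + C

f has the shape u'v + uv' for u = 5*log(x**2 + 1)/2 and v = sin(x**2/4) — it is the derivative of the product u*v.
Check: d/dx[5*log(x**2 + 1)*sin(x**2/4)/2] = (5*x**3*log(x**2 + 1)*cos(x**2/4) + 5*x*log(x**2 + 1)*cos(x**2/4) + 20*x*sin(x**2/4))/(4*x**2 + 4) = f(x).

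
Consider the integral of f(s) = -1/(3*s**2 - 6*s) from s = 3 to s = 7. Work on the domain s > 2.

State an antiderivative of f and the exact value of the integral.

The denominator factors as 3*s*(s - 2); partial fractions split f into directly integrable pieces: -1/(6*(s - 2)) + 1/(6*s).
F(s) = log(s)/6 - log(s - 2)/6 is an antiderivative of f.
Check: d/ds[log(s)/6 - log(s - 2)/6] = -1/(3*s**2 - 6*s) = f(s).
F(7) = -log(5)/6 + log(7)/6; F(3) = log(3)/6.
Integral = F(7) - F(3) = -log(5)/6 - log(3)/6 + log(7)/6.

Antiderivative: F(s) = log(s)/6 - log(s - 2)/6; value = -log(5)/6 - log(3)/6 + log(7)/6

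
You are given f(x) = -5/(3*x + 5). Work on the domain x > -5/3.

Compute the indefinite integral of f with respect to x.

For F(x) to be correct the identity F'(x) - f(x) = 0 must hold.
Check: d/dx[-5*log(3*x + 5)/3] = -5/(3*x + 5) = f(x).

F(x) = -5*log(3*x + 5)/3 + C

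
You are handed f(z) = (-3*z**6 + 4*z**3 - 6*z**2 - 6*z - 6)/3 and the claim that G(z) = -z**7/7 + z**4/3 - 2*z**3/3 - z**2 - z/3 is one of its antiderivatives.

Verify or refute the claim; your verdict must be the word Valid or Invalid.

Invalid: d/dz[G] - f = 5/3, which is not 0.

d/dz[G] = -z**6 + 4*z**3/3 - 2*z**2 - 2*z - 1/3
d/dz[G] - f(z) = 5/3 != 0.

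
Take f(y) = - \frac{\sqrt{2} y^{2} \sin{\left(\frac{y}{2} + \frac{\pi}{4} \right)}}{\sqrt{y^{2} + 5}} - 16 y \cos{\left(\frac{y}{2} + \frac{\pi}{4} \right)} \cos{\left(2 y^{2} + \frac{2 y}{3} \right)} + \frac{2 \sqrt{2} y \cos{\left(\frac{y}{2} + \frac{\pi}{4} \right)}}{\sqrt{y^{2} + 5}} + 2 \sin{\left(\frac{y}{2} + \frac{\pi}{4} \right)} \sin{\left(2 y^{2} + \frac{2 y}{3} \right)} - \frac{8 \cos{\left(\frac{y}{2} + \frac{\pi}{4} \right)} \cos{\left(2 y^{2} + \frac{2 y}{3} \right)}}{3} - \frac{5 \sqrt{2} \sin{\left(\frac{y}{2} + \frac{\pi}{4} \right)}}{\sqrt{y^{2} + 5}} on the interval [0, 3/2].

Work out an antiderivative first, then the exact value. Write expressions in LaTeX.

Recognize the product-rule pattern: f = u'v + uv' with u = 4 \sqrt{\frac{y^{2}}{2} + \frac{5}{2}} - 4 \sin{\left(2 y^{2} + \frac{2 y}{3} \right)}, v = \cos{\left(\frac{y}{2} + \frac{\pi}{4} \right)}, so integration by parts undoes it.
F(y) = - 2 \left(- \sqrt{2} \sqrt{y^{2} + 5} + 2 \sin{\left(2 y^{2} + \frac{2 y}{3} \right)}\right) \cos{\left(\frac{y}{2} + \frac{\pi}{4} \right)} is an antiderivative of f.
Check: d/dy[- 2 \left(- \sqrt{2} \sqrt{y^{2} + 5} + 2 \sin{\left(2 y^{2} + \frac{2 y}{3} \right)}\right) \cos{\left(\frac{y}{2} + \frac{\pi}{4} \right)}] = \frac{- 3 \sqrt{2} y^{2} \sin{\left(\frac{y}{2} + \frac{\pi}{4} \right)} - 48 y \sqrt{y^{2} + 5} \cos{\left(\frac{y}{2} + \frac{\pi}{4} \right)} \cos{\left(2 y^{2} + \frac{2 y}{3} \right)} + 6 \sqrt{2} y \cos{\left(\frac{y}{2} + \frac{\pi}{4} \right)} + 6 \sqrt{y^{2} + 5} \sin{\left(\frac{y}{2} + \frac{\pi}{4} \right)} \sin{\left(2 y^{2} + \frac{2 y}{3} \right)} - 8 \sqrt{y^{2} + 5} \cos{\left(\frac{y}{2} + \frac{\pi}{4} \right)} \cos{\left(2 y^{2} + \frac{2 y}{3} \right)} - 15 \sqrt{2} \sin{\left(\frac{y}{2} + \frac{\pi}{4} \right)}}{3 \sqrt{y^{2} + 5}}, which equals f(y).
F(3/2) = - 4 \sin{\left(\frac{11}{2} \right)} \cos{\left(\frac{3}{4} + \frac{\pi}{4} \right)} + \sqrt{58} \cos{\left(\frac{3}{4} + \frac{\pi}{4} \right)}; F(0) = 2 \sqrt{5}.
Integral = F(3/2) - F(0) = - 2 \sqrt{5} - 4 \sin{\left(\frac{11}{2} \right)} \cos{\left(\frac{3}{4} + \frac{\pi}{4} \right)} + \sqrt{58} \cos{\left(\frac{3}{4} + \frac{\pi}{4} \right)}.

Antiderivative: F(y) = - 2 \left(- \sqrt{2} \sqrt{y^{2} + 5} + 2 \sin{\left(2 y^{2} + \frac{2 y}{3} \right)}\right) \cos{\left(\frac{y}{2} + \frac{\pi}{4} \right)}; value = - 2 \sqrt{5} - 4 \sin{\left(\frac{11}{2} \right)} \cos{\left(\frac{3}{4} + \frac{\pi}{4} \right)} + \sqrt{58} \cos{\left(\frac{3}{4} + \frac{\pi}{4} \right)}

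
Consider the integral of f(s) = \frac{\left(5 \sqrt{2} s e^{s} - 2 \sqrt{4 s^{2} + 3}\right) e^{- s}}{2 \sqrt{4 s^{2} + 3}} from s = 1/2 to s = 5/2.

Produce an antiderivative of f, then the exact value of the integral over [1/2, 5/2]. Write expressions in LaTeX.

Any candidate F(s) must reproduce f(s) exactly when differentiated.
F(s) = \frac{5 \sqrt{2 s^{2} + \frac{3}{2}}}{4} + e^{- s} is an antiderivative of f.
Check: d/ds[\frac{5 \sqrt{2 s^{2} + \frac{3}{2}}}{4} + e^{- s}] = \frac{\left(5 \sqrt{2} s e^{s} - 2 \sqrt{4 s^{2} + 3}\right) e^{- s}}{2 \sqrt{4 s^{2} + 3}} = f(s).
F(5/2) = e^{- \frac{5}{2}} + \frac{5 \sqrt{14}}{4}; F(1/2) = e^{- \frac{1}{2}} + \frac{5 \sqrt{2}}{4}.
Integral = F(5/2) - F(1/2) = - \frac{5 \sqrt{2}}{4} - e^{- \frac{1}{2}} + e^{- \frac{5}{2}} + \frac{5 \sqrt{14}}{4}.

Antiderivative: F(s) = \frac{5 \sqrt{2 s^{2} + \frac{3}{2}}}{4} + e^{- s}; value = - \frac{5 \sqrt{2}}{4} - e^{- \frac{1}{2}} + e^{- \frac{5}{2}} + \frac{5 \sqrt{14}}{4}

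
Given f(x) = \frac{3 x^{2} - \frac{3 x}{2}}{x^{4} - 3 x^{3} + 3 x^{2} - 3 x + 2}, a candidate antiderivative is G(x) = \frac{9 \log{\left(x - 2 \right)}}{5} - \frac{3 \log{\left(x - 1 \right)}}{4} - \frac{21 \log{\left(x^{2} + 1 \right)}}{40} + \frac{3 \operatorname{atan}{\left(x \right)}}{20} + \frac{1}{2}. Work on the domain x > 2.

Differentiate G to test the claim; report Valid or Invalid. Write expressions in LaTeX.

Valid - differentiating G returns exactly f.

d/dx[G] = \frac{6 x^{2} - 3 x}{2 x^{4} - 6 x^{3} + 6 x^{2} - 6 x + 4}
This equals f(x) exactly, so the claim holds.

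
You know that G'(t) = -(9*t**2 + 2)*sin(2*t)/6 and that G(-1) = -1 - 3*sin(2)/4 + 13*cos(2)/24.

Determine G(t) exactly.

A candidate passes only if d/dt[G] lands on the given G'(t) exactly.
A general antiderivative is 3*t**2*cos(2*t)/4 - 3*t*sin(2*t)/4 - 5*cos(2*t)/24 + C.
The condition gives C = -1 - 3*sin(2)/4 + 13*cos(2)/24 - (-3*sin(2)/4 + 13*cos(2)/24) = -1.
So G(t) = 3*t**2*cos(2*t)/4 - 3*t*sin(2*t)/4 - 5*cos(2*t)/24 - 1.
Check: d/dt[3*t**2*cos(2*t)/4 - 3*t*sin(2*t)/4 - 5*cos(2*t)/24 - 1] = -3*t**2*sin(2*t)/2 - sin(2*t)/3, which equals G'(t).

G(t) = 3*t**2*cos(2*t)/4 - 3*t*sin(2*t)/4 - 5*cos(2*t)/24 - 1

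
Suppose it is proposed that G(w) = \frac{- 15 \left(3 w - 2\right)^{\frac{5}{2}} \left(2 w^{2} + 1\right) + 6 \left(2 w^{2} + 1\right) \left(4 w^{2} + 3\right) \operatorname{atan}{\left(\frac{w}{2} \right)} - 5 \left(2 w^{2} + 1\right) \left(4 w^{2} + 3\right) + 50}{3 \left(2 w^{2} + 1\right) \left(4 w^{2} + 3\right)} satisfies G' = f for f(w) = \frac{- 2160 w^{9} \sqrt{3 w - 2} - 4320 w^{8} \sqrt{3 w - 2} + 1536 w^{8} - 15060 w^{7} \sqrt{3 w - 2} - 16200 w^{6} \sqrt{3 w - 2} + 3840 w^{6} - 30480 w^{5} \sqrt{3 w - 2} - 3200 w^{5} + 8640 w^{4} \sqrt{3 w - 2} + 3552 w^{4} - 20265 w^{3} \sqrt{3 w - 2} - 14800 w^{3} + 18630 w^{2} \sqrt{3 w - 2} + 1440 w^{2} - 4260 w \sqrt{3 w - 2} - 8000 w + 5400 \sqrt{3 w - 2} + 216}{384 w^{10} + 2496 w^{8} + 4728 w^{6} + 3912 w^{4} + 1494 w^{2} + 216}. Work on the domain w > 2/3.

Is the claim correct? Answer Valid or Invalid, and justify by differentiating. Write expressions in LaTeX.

Valid - differentiating G returns exactly f.

d/dw[G] = \frac{- 2160 w^{9} \sqrt{3 w - 2} - 4320 w^{8} \sqrt{3 w - 2} + 1536 w^{8} - 15060 w^{7} \sqrt{3 w - 2} - 16200 w^{6} \sqrt{3 w - 2} + 3840 w^{6} - 30480 w^{5} \sqrt{3 w - 2} - 3200 w^{5} + 8640 w^{4} \sqrt{3 w - 2} + 3552 w^{4} - 20265 w^{3} \sqrt{3 w - 2} - 14800 w^{3} + 18630 w^{2} \sqrt{3 w - 2} + 1440 w^{2} - 4260 w \sqrt{3 w - 2} - 8000 w + 5400 \sqrt{3 w - 2} + 216}{384 w^{10} + 2496 w^{8} + 4728 w^{6} + 3912 w^{4} + 1494 w^{2} + 216}
This equals f(w) exactly, so the claim holds.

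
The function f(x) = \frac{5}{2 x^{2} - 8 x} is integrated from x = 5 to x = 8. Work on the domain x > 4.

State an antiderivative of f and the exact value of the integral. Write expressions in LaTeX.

Factor the denominator (2 x \left(x - 4\right)) and decompose: f = \frac{5}{8 \left(x - 4\right)} - \frac{5}{8 x}; each piece integrates to a log, atan, or power term.
F(x) = - \frac{5 \log{\left(x \right)}}{8} + \frac{5 \log{\left(x - 4 \right)}}{8} is an antiderivative of f.
Check: d/dx[- \frac{5 \log{\left(x \right)}}{8} + \frac{5 \log{\left(x - 4 \right)}}{8}] = \frac{5}{2 x^{2} - 8 x} = f(x).
F(8) = - \frac{5 \log{\left(8 \right)}}{8} + \frac{5 \log{\left(4 \right)}}{8}; F(5) = - \frac{5 \log{\left(5 \right)}}{8}.
Integral = F(8) - F(5) = - \frac{5 \log{\left(8 \right)}}{8} + \frac{5 \log{\left(4 \right)}}{8} + \frac{5 \log{\left(5 \right)}}{8}.

Antiderivative: F(x) = - \frac{5 \log{\left(x \right)}}{8} + \frac{5 \log{\left(x - 4 \right)}}{8}; value = - \frac{5 \log{\left(8 \right)}}{8} + \frac{5 \log{\left(4 \right)}}{8} + \frac{5 \log{\left(5 \right)}}{8}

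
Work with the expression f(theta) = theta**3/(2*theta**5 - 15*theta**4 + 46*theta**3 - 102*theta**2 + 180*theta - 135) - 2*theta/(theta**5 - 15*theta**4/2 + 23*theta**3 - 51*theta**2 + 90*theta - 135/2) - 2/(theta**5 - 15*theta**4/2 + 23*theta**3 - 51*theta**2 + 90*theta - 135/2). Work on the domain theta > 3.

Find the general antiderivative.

The denominator factors as (theta - 3)**2*(2*theta - 3)*(theta**2 + 5); partial fractions split f into directly integrable pieces: -(164*theta + 681)/(2842*(theta**2 + 5)) - 106/(261*(2*theta - 3)) + 115/(441*(theta - 3)) + 11/(42*(theta - 3)**2).
Check: d/dtheta[(33350*(theta - 3)*log(theta - 3) - 25970*(theta - 3)*log(theta - 3/2) - 3690*(theta - 3)*log(theta**2 + 5) - 6129*sqrt(5)*(theta - 3)*atan(sqrt(5)*theta/5) - 33495)/(127890*(theta - 3))] = (theta**3 - 4*theta - 4)/(2*theta**5 - 15*theta**4 + 46*theta**3 - 102*theta**2 + 180*theta - 135), which equals f(theta).

F(theta) = (33350*(theta - 3)*log(theta - 3) - 25970*(theta - 3)*log(theta - 3/2) - 3690*(theta - 3)*log(theta**2 + 5) - 6129*sqrt(5)*(theta - 3)*atan(sqrt(5)*theta/5) - 33495)/(127890*(theta - 3)) + C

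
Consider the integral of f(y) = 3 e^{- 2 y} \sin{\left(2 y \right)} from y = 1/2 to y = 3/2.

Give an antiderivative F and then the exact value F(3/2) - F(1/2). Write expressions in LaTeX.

Since d/dy undoes antidifferentiation here, F'(y) = f(y) is required of F(y).
F(y) = - \frac{3 e^{- 2 y} \sin{\left(2 y \right)}}{4} - \frac{3 e^{- 2 y} \cos{\left(2 y \right)}}{4} is an antiderivative of f.
Check: d/dy[- \frac{3 e^{- 2 y} \sin{\left(2 y \right)}}{4} - \frac{3 e^{- 2 y} \cos{\left(2 y \right)}}{4}] = 3 e^{- 2 y} \sin{\left(2 y \right)} = f(y).
F(3/2) = - \frac{3 \sin{\left(3 \right)}}{4 e^{3}} - \frac{3 \cos{\left(3 \right)}}{4 e^{3}}; F(1/2) = - \frac{3 \sin{\left(1 \right)}}{4 e} - \frac{3 \cos{\left(1 \right)}}{4 e}.
Integral = F(3/2) - F(1/2) = - \frac{3 \sin{\left(3 \right)}}{4 e^{3}} - \frac{3 \cos{\left(3 \right)}}{4 e^{3}} + \frac{3 \cos{\left(1 \right)}}{4 e} + \frac{3 \sin{\left(1 \right)}}{4 e}.

Antiderivative: F(y) = - \frac{3 e^{- 2 y} \sin{\left(2 y \right)}}{4} - \frac{3 e^{- 2 y} \cos{\left(2 y \right)}}{4}; value = - \frac{3 \sin{\left(3 \right)}}{4 e^{3}} - \frac{3 \cos{\left(3 \right)}}{4 e^{3}} + \frac{3 \cos{\left(1 \right)}}{4 e} + \frac{3 \sin{\left(1 \right)}}{4 e}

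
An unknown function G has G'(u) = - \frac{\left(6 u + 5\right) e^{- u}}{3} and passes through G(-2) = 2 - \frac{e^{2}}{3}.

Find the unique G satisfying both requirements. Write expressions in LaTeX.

Recognize the product-rule pattern: G'(u) = v'r + vr' with v = 2 u + \frac{11}{3}, r = e^{- u}, so integration by parts undoes it.
A general antiderivative is \frac{\left(6 u + 11\right) e^{- u}}{3} + C.
The condition gives C = 2 - \frac{e^{2}}{3} - (- \frac{e^{2}}{3}) = 2.
So G(u) = \frac{\left(6 u + 6 e^{u} + 11\right) e^{- u}}{3}.
Check: d/du[\frac{\left(6 u + 6 e^{u} + 11\right) e^{- u}}{3}] = \frac{\left(- 6 u - 5\right) e^{- u}}{3}, which equals G'(u).

G(u) = \frac{\left(6 u + 6 e^{u} + 11\right) e^{- u}}{3}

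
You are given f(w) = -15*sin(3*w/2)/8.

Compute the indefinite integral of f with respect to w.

A candidate is checked by its d/dw: the result must match f(w).
Check: d/dw[5*cos(3*w/2)/4] = -15*sin(3*w/2)/8 = f(w).

F(w) = 5*cos(3*w/2)/4 + C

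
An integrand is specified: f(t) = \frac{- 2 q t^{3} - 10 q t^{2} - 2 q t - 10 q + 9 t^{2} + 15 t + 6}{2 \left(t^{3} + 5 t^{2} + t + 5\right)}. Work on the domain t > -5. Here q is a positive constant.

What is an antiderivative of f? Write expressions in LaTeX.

An antiderivative is F(t) = - \frac{4 q t - 12 \log{\left(\frac{t}{2} + \frac{5}{2} \right)} - 3 \log{\left(2 t^{2} + 2 \right)}}{4}.

A first test for any F(t): its t-derivative must equal f(t) identically.
Check: d/dt[- \frac{4 q t - 12 \log{\left(\frac{t}{2} + \frac{5}{2} \right)} - 3 \log{\left(2 t^{2} + 2 \right)}}{4}] = \frac{- 2 q t^{3} - 10 q t^{2} - 2 q t - 10 q + 9 t^{2} + 15 t + 6}{2 t^{3} + 10 t^{2} + 2 t + 10}, which equals f(t).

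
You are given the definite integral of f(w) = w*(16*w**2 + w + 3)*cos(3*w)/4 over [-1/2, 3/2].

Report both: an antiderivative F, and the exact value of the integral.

Antiderivative: F(w) = 4*w**3*sin(3*w)/3 + w**2*sin(3*w)/12 + 4*w**2*cos(3*w)/3 - 23*w*sin(3*w)/36 + w*cos(3*w)/18 - sin(3*w)/54 - 23*cos(3*w)/108; value = 1603*sin(9/2)/432 + 155*cos(9/2)/54 - 5*cos(3/2)/54 + 67*sin(3/2)/432

For F(w) to be correct the identity F'(w) - f(w) = 0 must hold.
F(w) = 4*w**3*sin(3*w)/3 + w**2*sin(3*w)/12 + 4*w**2*cos(3*w)/3 - 23*w*sin(3*w)/36 + w*cos(3*w)/18 - sin(3*w)/54 - 23*cos(3*w)/108 is an antiderivative of f.
Check: d/dw[4*w**3*sin(3*w)/3 + w**2*sin(3*w)/12 + 4*w**2*cos(3*w)/3 - 23*w*sin(3*w)/36 + w*cos(3*w)/18 - sin(3*w)/54 - 23*cos(3*w)/108] = 4*w**3*cos(3*w) + w**2*cos(3*w)/4 + 3*w*cos(3*w)/4, which equals f(w).
F(3/2) = 1603*sin(9/2)/432 + 155*cos(9/2)/54; F(-1/2) = -67*sin(3/2)/432 + 5*cos(3/2)/54.
Integral = F(3/2) - F(-1/2) = 1603*sin(9/2)/432 + 155*cos(9/2)/54 - 5*cos(3/2)/54 + 67*sin(3/2)/432.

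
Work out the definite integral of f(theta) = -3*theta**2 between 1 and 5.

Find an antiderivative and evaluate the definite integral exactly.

Antiderivative: F(theta) = -theta**3; value = -124

Any candidate F(theta) must reproduce f(theta) exactly when differentiated.
F(theta) = -theta**3 is an antiderivative of f.
Check: d/dtheta[-theta**3] = -3*theta**2 = f(theta).
F(5) = -125; F(1) = -1.
Integral = F(5) - F(1) = -124.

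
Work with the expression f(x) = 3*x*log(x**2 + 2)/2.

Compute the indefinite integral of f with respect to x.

F(x) = 3*x**2*log(x**2 + 2)/4 - 3*x**2/4 + 3*log(x**2 + 2)/2 + C

For F(x) to be correct the identity F'(x) - f(x) = 0 must hold.
Check: d/dx[3*x**2*log(x**2 + 2)/4 - 3*x**2/4 + 3*log(x**2 + 2)/2] = 3*x*log(x**2 + 2)/2 = f(x).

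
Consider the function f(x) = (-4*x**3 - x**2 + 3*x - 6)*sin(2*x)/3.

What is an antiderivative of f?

Since d/dx undoes antidifferentiation here, F'(x) = f(x) is required of F(x).
Check: d/dx[2*x**3*cos(2*x)/3 - x**2*sin(2*x) + x**2*cos(2*x)/6 - x*sin(2*x)/6 - 3*x*cos(2*x)/2 + 3*sin(2*x)/4 + 11*cos(2*x)/12] = -4*x**3*sin(2*x)/3 - x**2*sin(2*x)/3 + x*sin(2*x) - 2*sin(2*x), which equals f(x).

An antiderivative is F(x) = 2*x**3*cos(2*x)/3 - x**2*sin(2*x) + x**2*cos(2*x)/6 - x*sin(2*x)/6 - 3*x*cos(2*x)/2 + 3*sin(2*x)/4 + 11*cos(2*x)/12.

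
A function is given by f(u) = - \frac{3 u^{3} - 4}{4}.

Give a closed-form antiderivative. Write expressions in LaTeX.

For F(u) to be correct the identity F'(u) - f(u) = 0 must hold.
Check: d/du[- \frac{3 u^{4}}{16} + u] = 1 - \frac{3 u^{3}}{4}, which equals f(u).

An antiderivative is F(u) = - \frac{3 u^{4}}{16} + u.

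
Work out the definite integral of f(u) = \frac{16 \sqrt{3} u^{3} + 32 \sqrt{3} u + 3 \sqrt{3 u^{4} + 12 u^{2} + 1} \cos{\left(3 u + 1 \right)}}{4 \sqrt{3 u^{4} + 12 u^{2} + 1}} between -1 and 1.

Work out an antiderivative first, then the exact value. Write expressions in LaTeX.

Antiderivative: F(u) = 2 \sqrt{u^{4} + 4 u^{2} + \frac{1}{3}} + \frac{\sin{\left(3 u + 1 \right)}}{4}; value = \frac{\sin{\left(4 \right)}}{4} + \frac{\sin{\left(2 \right)}}{4}

For F(u) to be correct the identity F'(u) - f(u) = 0 must hold.
F(u) = 2 \sqrt{u^{4} + 4 u^{2} + \frac{1}{3}} + \frac{\sin{\left(3 u + 1 \right)}}{4} is an antiderivative of f.
Check: d/du[2 \sqrt{u^{4} + 4 u^{2} + \frac{1}{3}} + \frac{\sin{\left(3 u + 1 \right)}}{4}] = \frac{16 \sqrt{3} u^{3} + 32 \sqrt{3} u + 3 \sqrt{3 u^{4} + 12 u^{2} + 1} \cos{\left(3 u + 1 \right)}}{4 \sqrt{3 u^{4} + 12 u^{2} + 1}} = f(u).
F(1) = \frac{\sin{\left(4 \right)}}{4} + \frac{8 \sqrt{3}}{3}; F(-1) = - \frac{\sin{\left(2 \right)}}{4} + \frac{8 \sqrt{3}}{3}.
Integral = F(1) - F(-1) = \frac{\sin{\left(4 \right)}}{4} + \frac{\sin{\left(2 \right)}}{4}.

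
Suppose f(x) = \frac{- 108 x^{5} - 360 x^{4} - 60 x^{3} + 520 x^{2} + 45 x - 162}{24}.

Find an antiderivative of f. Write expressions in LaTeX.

An antiderivative is F(x) = \frac{3 \left(- x^{2} - \frac{4 x}{3} + \frac{3}{2}\right)^{3}}{4}.

f matches the chain-rule pattern g'(h)*h' with inner function h(x) = - x^{2} - \frac{4 x}{3} + \frac{3}{2}; substituting u = h(x) collapses the integral.
Check: d/dx[\frac{3 \left(- x^{2} - \frac{4 x}{3} + \frac{3}{2}\right)^{3}}{4}] = - \frac{9 x^{5}}{2} - 15 x^{4} - \frac{5 x^{3}}{2} + \frac{65 x^{2}}{3} + \frac{15 x}{8} - \frac{27}{4}, which equals f(x).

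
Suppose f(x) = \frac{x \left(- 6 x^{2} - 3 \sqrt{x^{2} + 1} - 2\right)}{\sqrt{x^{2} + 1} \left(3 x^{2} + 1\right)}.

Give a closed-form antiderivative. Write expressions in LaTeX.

An antiderivative is F(x) = - 2 \sqrt{x^{2} + 1} - \frac{\log{\left(3 x^{2} + 1 \right)}}{2}.

For F(x) to be correct the identity F'(x) - f(x) = 0 must hold.
Check: d/dx[- 2 \sqrt{x^{2} + 1} - \frac{\log{\left(3 x^{2} + 1 \right)}}{2}] = \frac{- 6 x^{3} - 3 x \sqrt{x^{2} + 1} - 2 x}{3 x^{2} \sqrt{x^{2} + 1} + \sqrt{x^{2} + 1}}, which equals f(x).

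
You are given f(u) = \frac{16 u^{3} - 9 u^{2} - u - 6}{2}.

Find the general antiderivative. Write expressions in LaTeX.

F(u) = 2 u^{4} - \frac{3 u^{3}}{2} - \frac{u^{2}}{4} - 3 u + C

Whatever form F(u) takes, F'(u) = f(u) is non-negotiable.
Check: d/du[2 u^{4} - \frac{3 u^{3}}{2} - \frac{u^{2}}{4} - 3 u] = 8 u^{3} - \frac{9 u^{2}}{2} - \frac{u}{2} - 3, which equals f(u).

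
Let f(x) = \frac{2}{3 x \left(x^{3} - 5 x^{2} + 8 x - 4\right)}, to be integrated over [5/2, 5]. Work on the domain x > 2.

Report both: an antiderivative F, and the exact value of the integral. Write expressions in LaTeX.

Factor the denominator (3 x \left(x - 2\right)^{2} \left(x - 1\right)) and decompose: f = \frac{2}{3 \left(x - 1\right)} - \frac{1}{2 \left(x - 2\right)} + \frac{1}{3 \left(x - 2\right)^{2}} - \frac{1}{6 x}; each piece integrates to a log, atan, or power term.
F(x) = \frac{- x \log{\left(x \right)} - 3 x \log{\left(x - 2 \right)} + 4 x \log{\left(x - 1 \right)} + 2 \log{\left(x \right)} + 6 \log{\left(x - 2 \right)} - 8 \log{\left(x - 1 \right)} - 2}{6 x - 12} is an antiderivative of f.
Check: d/dx[\frac{- x \log{\left(x \right)} - 3 x \log{\left(x - 2 \right)} + 4 x \log{\left(x - 1 \right)} + 2 \log{\left(x \right)} + 6 \log{\left(x - 2 \right)} - 8 \log{\left(x - 1 \right)} - 2}{6 x - 12}] = \frac{2}{3 x^{4} - 15 x^{3} + 24 x^{2} - 12 x}, which equals f(x).
F(5) = - \frac{\log{\left(3 \right)}}{2} - \frac{\log{\left(5 \right)}}{6} - \frac{1}{9} + \frac{2 \log{\left(4 \right)}}{3}; F(5/2) = - \frac{2}{3} - \frac{\log{\left(\frac{5}{2} \right)}}{6} + \frac{2 \log{\left(\frac{3}{2} \right)}}{3} + \frac{\log{\left(2 \right)}}{2}.
Integral = F(5) - F(5/2) = - \frac{\log{\left(3 \right)}}{2} - \frac{\log{\left(2 \right)}}{2} - \frac{2 \log{\left(\frac{3}{2} \right)}}{3} - \frac{\log{\left(5 \right)}}{6} + \frac{\log{\left(\frac{5}{2} \right)}}{6} + \frac{5}{9} + \frac{2 \log{\left(4 \right)}}{3}.

Antiderivative: F(x) = \frac{- x \log{\left(x \right)} - 3 x \log{\left(x - 2 \right)} + 4 x \log{\left(x - 1 \right)} + 2 \log{\left(x \right)} + 6 \log{\left(x - 2 \right)} - 8 \log{\left(x - 1 \right)} - 2}{6 x - 12}; value = - \frac{\log{\left(3 \right)}}{2} - \frac{\log{\left(2 \right)}}{2} - \frac{2 \log{\left(\frac{3}{2} \right)}}{3} - \frac{\log{\left(5 \right)}}{6} + \frac{\log{\left(\frac{5}{2} \right)}}{6} + \frac{5}{9} + \frac{2 \log{\left(4 \right)}}{3}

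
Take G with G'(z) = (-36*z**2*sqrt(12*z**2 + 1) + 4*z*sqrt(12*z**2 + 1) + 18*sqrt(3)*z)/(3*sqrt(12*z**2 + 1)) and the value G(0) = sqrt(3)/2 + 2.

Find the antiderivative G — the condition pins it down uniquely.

Since d/dz undoes antidifferentiation here, G(z) must give back the stated G'(z).
A general antiderivative is -4*z**3 + 2*z**2/3 + 3*sqrt(4*z**2 + 1/3)/2 + C.
The condition gives C = sqrt(3)/2 + 2 - (sqrt(3)/2) = 2.
So G(z) = -(24*z**3 - 4*z**2 - 3*sqrt(3)*sqrt(12*z**2 + 1) - 12)/6.
Check: d/dz[-(24*z**3 - 4*z**2 - 3*sqrt(3)*sqrt(12*z**2 + 1) - 12)/6] = (-36*z**2*sqrt(12*z**2 + 1) + 4*z*sqrt(12*z**2 + 1) + 18*sqrt(3)*z)/(3*sqrt(12*z**2 + 1)) = G'(z).

G(z) = -(24*z**3 - 4*z**2 - 3*sqrt(3)*sqrt(12*z**2 + 1) - 12)/6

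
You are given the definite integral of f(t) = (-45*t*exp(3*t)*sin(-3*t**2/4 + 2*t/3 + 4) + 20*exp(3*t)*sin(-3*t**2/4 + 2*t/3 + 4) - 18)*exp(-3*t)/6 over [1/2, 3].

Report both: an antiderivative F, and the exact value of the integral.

Antiderivative: F(t) = (-5*exp(3*t)*cos(-3*t**2/4 + 2*t/3 + 4) + 1)*exp(-3*t); value = -5*cos(3/4) + 5*cos(199/48) - exp(-3/2) + exp(-9)

A first test for any F(t): its t-derivative must equal f(t) identically.
F(t) = (-5*exp(3*t)*cos(-3*t**2/4 + 2*t/3 + 4) + 1)*exp(-3*t) is an antiderivative of f.
Check: d/dt[(-5*exp(3*t)*cos(-3*t**2/4 + 2*t/3 + 4) + 1)*exp(-3*t)] = (-45*t*exp(3*t)*sin(-3*t**2/4 + 2*t/3 + 4) + 20*exp(3*t)*sin(-3*t**2/4 + 2*t/3 + 4) - 18)*exp(-3*t)/6 = f(t).
F(3) = -5*cos(3/4) + exp(-9); F(1/2) = exp(-3/2) - 5*cos(199/48).
Integral = F(3) - F(1/2) = -5*cos(3/4) + 5*cos(199/48) - exp(-3/2) + exp(-9).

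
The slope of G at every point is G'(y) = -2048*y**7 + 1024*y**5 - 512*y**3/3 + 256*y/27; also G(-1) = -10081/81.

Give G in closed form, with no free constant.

G'(y) matches the chain-rule pattern g'(h)*h' with inner function h(y) = 4*y**2 - 2/3; substituting u = h(y) collapses the integral.
A general antiderivative is -(4*y**2 - 2/3)**4 + C.
The condition gives C = -10081/81 - (-10000/81) = -1.
So G(y) = (-16*(6*y**2 - 1)**4 - 81)/81.
Check: d/dy[(-16*(6*y**2 - 1)**4 - 81)/81] = -2048*y**7 + 1024*y**5 - 512*y**3/3 + 256*y/27 = G'(y).

G(y) = (-16*(6*y**2 - 1)**4 - 81)/81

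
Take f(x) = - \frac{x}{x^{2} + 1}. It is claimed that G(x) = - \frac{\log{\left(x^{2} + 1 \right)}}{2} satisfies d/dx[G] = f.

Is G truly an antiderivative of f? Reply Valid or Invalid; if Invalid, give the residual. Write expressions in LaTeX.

d/dx[G] = - \frac{x}{x^{2} + 1}
This equals f(x) exactly, so the claim holds.

Valid. The derivative of G reproduces f.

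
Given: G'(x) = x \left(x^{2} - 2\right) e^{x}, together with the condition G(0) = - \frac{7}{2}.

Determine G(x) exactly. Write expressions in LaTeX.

G(x) = x^{3} e^{x} - 3 x^{2} e^{x} + 4 x e^{x} - 4 e^{x} + \frac{1}{2}

G'(x) has the shape u'v + uv' for u = x^{3} - 3 x^{2} + 4 x - 4 and v = e^{x} — it is the derivative of the product u*v.
A general antiderivative is \left(x^{3} - 3 x^{2} + 4 x - 4\right) e^{x} + C.
The condition gives C = - \frac{7}{2} - (-4) = \frac{1}{2}.
So G(x) = x^{3} e^{x} - 3 x^{2} e^{x} + 4 x e^{x} - 4 e^{x} + \frac{1}{2}.
Check: d/dx[x^{3} e^{x} - 3 x^{2} e^{x} + 4 x e^{x} - 4 e^{x} + \frac{1}{2}] = x^{3} e^{x} - 2 x e^{x}, which equals G'(x).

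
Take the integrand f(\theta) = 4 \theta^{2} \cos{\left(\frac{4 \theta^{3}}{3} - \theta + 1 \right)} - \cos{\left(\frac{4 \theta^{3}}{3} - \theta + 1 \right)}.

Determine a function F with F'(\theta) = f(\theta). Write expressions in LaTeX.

An antiderivative is F(\theta) = \sin{\left(\frac{4 \theta^{3}}{3} - \theta + 1 \right)}.

The substitution u = \frac{4 \theta^{3}}{3} - \theta + 1 works: f is exactly (dF/du)*(du/d\theta) for that inner function.
Check: d/d\theta[\sin{\left(\frac{4 \theta^{3}}{3} - \theta + 1 \right)}] = 4 \theta^{2} \cos{\left(\frac{4 \theta^{3}}{3} - \theta + 1 \right)} - \cos{\left(\frac{4 \theta^{3}}{3} - \theta + 1 \right)} = f(\theta).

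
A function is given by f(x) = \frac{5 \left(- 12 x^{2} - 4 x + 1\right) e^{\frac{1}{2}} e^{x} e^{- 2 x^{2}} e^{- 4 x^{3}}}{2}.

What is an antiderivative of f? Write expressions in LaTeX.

An antiderivative is F(x) = \frac{5 e^{\frac{1}{2}} e^{x} e^{- 2 x^{2}} e^{- 4 x^{3}}}{2}.

f matches the chain-rule pattern g'(h)*h' with inner function h(x) = - 4 x^{3} - 2 x^{2} + x + \frac{1}{2}; substituting u = h(x) collapses the integral.
Check: d/dx[\frac{5 e^{\frac{1}{2}} e^{x} e^{- 2 x^{2}} e^{- 4 x^{3}}}{2}] = \frac{\left(- 60 x^{2} e^{\frac{1}{2}} e^{x} - 20 x e^{\frac{1}{2}} e^{x} + 5 e^{\frac{1}{2}} e^{x}\right) e^{- 2 x^{2}} e^{- 4 x^{3}}}{2}, which equals f(x).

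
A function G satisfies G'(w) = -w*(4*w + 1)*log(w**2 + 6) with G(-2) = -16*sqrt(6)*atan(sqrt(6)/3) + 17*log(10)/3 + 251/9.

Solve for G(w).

The proposed G(w) is checked by its d/dw: the result must match the given G'(w).
A general antiderivative is 8*w**3/9 + w**2/2 - 16*w + (-4*w**3/3 - w**2/2)*log(w**2 + 6) - 3*log(w**2 + 6) + 16*sqrt(6)*atan(sqrt(6)*w/6) + C.
The condition gives C = -16*sqrt(6)*atan(sqrt(6)/3) + 17*log(10)/3 + 251/9 - (-16*sqrt(6)*atan(sqrt(6)/3) + 17*log(10)/3 + 242/9) = 1.
So G(w) = -4*w**3*log(w**2 + 6)/3 + 8*w**3/9 - w**2*log(w**2 + 6)/2 + w**2/2 - 16*w - 3*log(w**2 + 6) + 16*sqrt(6)*atan(sqrt(6)*w/6) + 1.
Check: d/dw[-4*w**3*log(w**2 + 6)/3 + 8*w**3/9 - w**2*log(w**2 + 6)/2 + w**2/2 - 16*w - 3*log(w**2 + 6) + 16*sqrt(6)*atan(sqrt(6)*w/6) + 1] = -4*w**2*log(w**2 + 6) - w*log(w**2 + 6), which equals G'(w).

G(w) = -4*w**3*log(w**2 + 6)/3 + 8*w**3/9 - w**2*log(w**2 + 6)/2 + w**2/2 - 16*w - 3*log(w**2 + 6) + 16*sqrt(6)*atan(sqrt(6)*w/6) + 1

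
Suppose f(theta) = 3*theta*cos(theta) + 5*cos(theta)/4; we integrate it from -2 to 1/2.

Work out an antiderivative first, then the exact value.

Integrate term by term and add the pieces.
F(theta) = 3*theta*sin(theta) + 5*sin(theta)/4 + 3*cos(theta) is an antiderivative of f.
Check: d/dtheta[3*theta*sin(theta) + 5*sin(theta)/4 + 3*cos(theta)] = 3*theta*cos(theta) + 5*cos(theta)/4 = f(theta).
F(1/2) = 11*sin(1/2)/4 + 3*cos(1/2); F(-2) = 3*cos(2) + 19*sin(2)/4.
Integral = F(1/2) - F(-2) = -19*sin(2)/4 - 3*cos(2) + 11*sin(1/2)/4 + 3*cos(1/2).

Antiderivative: F(theta) = 3*theta*sin(theta) + 5*sin(theta)/4 + 3*cos(theta); value = -19*sin(2)/4 - 3*cos(2) + 11*sin(1/2)/4 + 3*cos(1/2)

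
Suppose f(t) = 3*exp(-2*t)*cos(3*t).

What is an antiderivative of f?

An antiderivative is F(t) = 3*(3*sin(3*t) - 2*cos(3*t))*exp(-2*t)/13.

Any candidate F(t) must reproduce f(t) exactly when differentiated.
Check: d/dt[3*(3*sin(3*t) - 2*cos(3*t))*exp(-2*t)/13] = 3*exp(-2*t)*cos(3*t) = f(t).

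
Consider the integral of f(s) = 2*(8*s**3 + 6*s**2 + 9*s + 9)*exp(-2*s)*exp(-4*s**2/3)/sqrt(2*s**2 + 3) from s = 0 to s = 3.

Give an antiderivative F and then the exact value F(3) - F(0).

Antiderivative: F(s) = -3*sqrt(2*s**2 + 3)*exp(-4*s**2/3 - 2*s); value = -3*sqrt(21)*exp(-18) + 3*sqrt(3)

Recognize the product-rule pattern: f = u'v + uv' with u = -3*sqrt(2*s**2 + 3), v = exp(-4*s**2/3 - 2*s), so integration by parts undoes it.
F(s) = -3*sqrt(2*s**2 + 3)*exp(-4*s**2/3 - 2*s) is an antiderivative of f.
Check: d/ds[-3*sqrt(2*s**2 + 3)*exp(-4*s**2/3 - 2*s)] = (16*s**3 + 12*s**2 + 18*s + 18)*exp(-2*s)*exp(-4*s**2/3)/sqrt(2*s**2 + 3), which equals f(s).
F(3) = -3*sqrt(21)*exp(-18); F(0) = -3*sqrt(3).
Integral = F(3) - F(0) = -3*sqrt(21)*exp(-18) + 3*sqrt(3).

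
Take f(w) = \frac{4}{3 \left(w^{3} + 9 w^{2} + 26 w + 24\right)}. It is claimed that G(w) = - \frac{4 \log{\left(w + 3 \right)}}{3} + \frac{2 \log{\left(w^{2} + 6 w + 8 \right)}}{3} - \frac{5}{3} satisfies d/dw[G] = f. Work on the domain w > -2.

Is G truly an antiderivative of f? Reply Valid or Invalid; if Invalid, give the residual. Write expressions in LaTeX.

Valid. The derivative of G reproduces f.

d/dw[G] = \frac{4}{3 w^{3} + 27 w^{2} + 78 w + 72}
This equals f(w) exactly, so the claim holds.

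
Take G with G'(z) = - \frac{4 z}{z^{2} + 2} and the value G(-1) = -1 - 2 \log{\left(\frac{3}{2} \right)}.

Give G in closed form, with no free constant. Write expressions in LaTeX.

G(z) = - 2 \log{\left(\frac{z^{2}}{2} + 1 \right)} - 1

The substitution u = \frac{z^{2}}{2} + 1 works: G'(z) is exactly (dG/du)*(du/dz) for that inner function.
A general antiderivative is - 2 \log{\left(\frac{z^{2}}{2} + 1 \right)} + C.
The condition gives C = -1 - 2 \log{\left(\frac{3}{2} \right)} - (- 2 \log{\left(\frac{3}{2} \right)}) = -1.
So G(z) = - 2 \log{\left(\frac{z^{2}}{2} + 1 \right)} - 1.
Check: d/dz[- 2 \log{\left(\frac{z^{2}}{2} + 1 \right)} - 1] = - \frac{4 z}{z^{2} + 2} = G'(z).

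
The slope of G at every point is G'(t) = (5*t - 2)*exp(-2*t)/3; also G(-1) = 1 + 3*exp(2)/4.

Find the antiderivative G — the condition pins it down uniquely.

Recognize the product-rule pattern: G'(t) = u'v + uv' with u = -5*t/6 - 1/12, v = exp(-2*t), so integration by parts undoes it.
A general antiderivative is (-10*t - 1)*exp(-2*t)/12 + C.
The condition gives C = 1 + 3*exp(2)/4 - (3*exp(2)/4) = 1.
So G(t) = (-10*t + 12*exp(2*t) - 1)*exp(-2*t)/12.
Check: d/dt[(-10*t + 12*exp(2*t) - 1)*exp(-2*t)/12] = (5*t - 2)*exp(-2*t)/3 = G'(t).

G(t) = (-10*t + 12*exp(2*t) - 1)*exp(-2*t)/12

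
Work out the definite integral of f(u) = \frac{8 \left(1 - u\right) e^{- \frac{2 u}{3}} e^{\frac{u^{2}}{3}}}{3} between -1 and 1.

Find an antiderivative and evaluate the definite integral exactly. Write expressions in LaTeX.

f matches the chain-rule pattern g'(h)*h' with inner function h(u) = \frac{u^{2}}{3} - \frac{2 u}{3}; substituting w = h(u) collapses the integral.
F(u) = - 4 e^{- \frac{2 u}{3}} e^{\frac{u^{2}}{3}} is an antiderivative of f.
Check: d/du[- 4 e^{- \frac{2 u}{3}} e^{\frac{u^{2}}{3}}] = \frac{\left(- 8 u e^{\frac{u^{2}}{3}} + 8 e^{\frac{u^{2}}{3}}\right) e^{- \frac{2 u}{3}}}{3}, which equals f(u).
F(1) = - \frac{4}{e^{\frac{1}{3}}}; F(-1) = - 4 e.
Integral = F(1) - F(-1) = - \frac{4}{e^{\frac{1}{3}}} + 4 e.

Antiderivative: F(u) = - 4 e^{- \frac{2 u}{3}} e^{\frac{u^{2}}{3}}; value = - \frac{4}{e^{\frac{1}{3}}} + 4 e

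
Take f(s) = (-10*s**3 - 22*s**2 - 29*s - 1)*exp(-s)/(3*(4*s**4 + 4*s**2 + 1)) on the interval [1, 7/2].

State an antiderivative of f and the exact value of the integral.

An antiderivative F(s) passes only if d/ds[F] lands on f(s) exactly.
F(s) = -(-5*s/3 - 2)*exp(-s)/(2*s**2 + 1) is an antiderivative of f.
Check: d/ds[-(-5*s/3 - 2)*exp(-s)/(2*s**2 + 1)] = (-10*s**3 - 22*s**2 - 29*s - 1)/(12*s**4*exp(s) + 12*s**2*exp(s) + 3*exp(s)), which equals f(s).
F(7/2) = 47*exp(-7/2)/153; F(1) = 11*exp(-1)/9.
Integral = F(7/2) - F(1) = -11*exp(-1)/9 + 47*exp(-7/2)/153.

Antiderivative: F(s) = -(-5*s/3 - 2)*exp(-s)/(2*s**2 + 1); value = -11*exp(-1)/9 + 47*exp(-7/2)/153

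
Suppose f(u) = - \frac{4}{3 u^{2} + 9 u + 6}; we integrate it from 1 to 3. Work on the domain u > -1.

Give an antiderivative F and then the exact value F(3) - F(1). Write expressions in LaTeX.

Factor the denominator (3 \left(u + 1\right) \left(u + 2\right)) and decompose: f = \frac{4}{3 \left(u + 2\right)} - \frac{4}{3 \left(u + 1\right)}; each piece integrates to a log, atan, or power term.
F(u) = - \frac{4 \log{\left(u + 1 \right)}}{3} + \frac{4 \log{\left(u + 2 \right)}}{3} is an antiderivative of f.
Check: d/du[- \frac{4 \log{\left(u + 1 \right)}}{3} + \frac{4 \log{\left(u + 2 \right)}}{3}] = - \frac{4}{3 u^{2} + 9 u + 6} = f(u).
F(3) = - \frac{4 \log{\left(4 \right)}}{3} + \frac{4 \log{\left(5 \right)}}{3}; F(1) = - \frac{4 \log{\left(2 \right)}}{3} + \frac{4 \log{\left(3 \right)}}{3}.
Integral = F(3) - F(1) = - \frac{4 \log{\left(4 \right)}}{3} - \frac{4 \log{\left(3 \right)}}{3} + \frac{4 \log{\left(2 \right)}}{3} + \frac{4 \log{\left(5 \right)}}{3}.

Antiderivative: F(u) = - \frac{4 \log{\left(u + 1 \right)}}{3} + \frac{4 \log{\left(u + 2 \right)}}{3}; value = - \frac{4 \log{\left(4 \right)}}{3} - \frac{4 \log{\left(3 \right)}}{3} + \frac{4 \log{\left(2 \right)}}{3} + \frac{4 \log{\left(5 \right)}}{3}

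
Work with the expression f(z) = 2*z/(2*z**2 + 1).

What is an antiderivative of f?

An antiderivative is F(z) = log(2*z**2 + 1)/2.

f matches the chain-rule pattern g'(h)*h' with inner function h(z) = 2*z**2 + 1; substituting u = h(z) collapses the integral.
Check: d/dz[log(2*z**2 + 1)/2] = 2*z/(2*z**2 + 1) = f(z).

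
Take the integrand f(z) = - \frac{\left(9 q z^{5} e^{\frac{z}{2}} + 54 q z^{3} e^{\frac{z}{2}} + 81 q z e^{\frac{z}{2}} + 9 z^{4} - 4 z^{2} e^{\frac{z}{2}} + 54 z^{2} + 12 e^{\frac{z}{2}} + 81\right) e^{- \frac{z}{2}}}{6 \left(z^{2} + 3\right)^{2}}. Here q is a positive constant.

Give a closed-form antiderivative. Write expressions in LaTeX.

An antiderivative is F(z) = - \frac{3 q z^{2}}{4} - \frac{2 z}{3 \left(z^{2} + 3\right)} + 3 e^{- \frac{z}{2}}.

Check any antiderivative F(z) by computing F'(z) and comparing it with f(z).
Check: d/dz[- \frac{3 q z^{2}}{4} - \frac{2 z}{3 \left(z^{2} + 3\right)} + 3 e^{- \frac{z}{2}}] = \frac{- 9 q z^{5} e^{\frac{z}{2}} - 54 q z^{3} e^{\frac{z}{2}} - 81 q z e^{\frac{z}{2}} - 9 z^{4} + 4 z^{2} e^{\frac{z}{2}} - 54 z^{2} - 12 e^{\frac{z}{2}} - 81}{6 z^{4} e^{\frac{z}{2}} + 36 z^{2} e^{\frac{z}{2}} + 54 e^{\frac{z}{2}}}, which equals f(z).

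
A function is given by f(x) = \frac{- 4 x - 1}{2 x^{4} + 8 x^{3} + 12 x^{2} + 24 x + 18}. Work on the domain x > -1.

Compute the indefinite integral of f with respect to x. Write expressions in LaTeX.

F(x) = \frac{3 \log{\left(x + 1 \right)}}{16} - \frac{11 \log{\left(x + 3 \right)}}{48} + \frac{\log{\left(x^{2} + 3 \right)}}{48} - \frac{\sqrt{3} \operatorname{atan}{\left(\frac{\sqrt{3} x}{3} \right)}}{6} + C

Factor the denominator (2 \left(x + 1\right) \left(x + 3\right) \left(x^{2} + 3\right)) and decompose: f = \frac{x - 12}{24 \left(x^{2} + 3\right)} - \frac{11}{48 \left(x + 3\right)} + \frac{3}{16 \left(x + 1\right)}; each piece integrates to a log, atan, or power term.
Check: d/dx[\frac{3 \log{\left(x + 1 \right)}}{16} - \frac{11 \log{\left(x + 3 \right)}}{48} + \frac{\log{\left(x^{2} + 3 \right)}}{48} - \frac{\sqrt{3} \operatorname{atan}{\left(\frac{\sqrt{3} x}{3} \right)}}{6}] = \frac{- 4 x - 1}{2 x^{4} + 8 x^{3} + 12 x^{2} + 24 x + 18} = f(x).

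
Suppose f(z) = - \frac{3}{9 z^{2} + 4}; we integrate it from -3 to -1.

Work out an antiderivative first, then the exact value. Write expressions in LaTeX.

A first test for any F(z): its z-derivative must equal f(z) identically.
F(z) = - \frac{\operatorname{atan}{\left(\frac{3 z}{2} \right)}}{2} is an antiderivative of f.
Check: d/dz[- \frac{\operatorname{atan}{\left(\frac{3 z}{2} \right)}}{2}] = - \frac{3}{9 z^{2} + 4} = f(z).
F(-1) = \frac{\operatorname{atan}{\left(\frac{3}{2} \right)}}{2}; F(-3) = \frac{\operatorname{atan}{\left(\frac{9}{2} \right)}}{2}.
Integral = F(-1) - F(-3) = - \frac{\operatorname{atan}{\left(\frac{9}{2} \right)}}{2} + \frac{\operatorname{atan}{\left(\frac{3}{2} \right)}}{2}.

Antiderivative: F(z) = - \frac{\operatorname{atan}{\left(\frac{3 z}{2} \right)}}{2}; value = - \frac{\operatorname{atan}{\left(\frac{9}{2} \right)}}{2} + \frac{\operatorname{atan}{\left(\frac{3}{2} \right)}}{2}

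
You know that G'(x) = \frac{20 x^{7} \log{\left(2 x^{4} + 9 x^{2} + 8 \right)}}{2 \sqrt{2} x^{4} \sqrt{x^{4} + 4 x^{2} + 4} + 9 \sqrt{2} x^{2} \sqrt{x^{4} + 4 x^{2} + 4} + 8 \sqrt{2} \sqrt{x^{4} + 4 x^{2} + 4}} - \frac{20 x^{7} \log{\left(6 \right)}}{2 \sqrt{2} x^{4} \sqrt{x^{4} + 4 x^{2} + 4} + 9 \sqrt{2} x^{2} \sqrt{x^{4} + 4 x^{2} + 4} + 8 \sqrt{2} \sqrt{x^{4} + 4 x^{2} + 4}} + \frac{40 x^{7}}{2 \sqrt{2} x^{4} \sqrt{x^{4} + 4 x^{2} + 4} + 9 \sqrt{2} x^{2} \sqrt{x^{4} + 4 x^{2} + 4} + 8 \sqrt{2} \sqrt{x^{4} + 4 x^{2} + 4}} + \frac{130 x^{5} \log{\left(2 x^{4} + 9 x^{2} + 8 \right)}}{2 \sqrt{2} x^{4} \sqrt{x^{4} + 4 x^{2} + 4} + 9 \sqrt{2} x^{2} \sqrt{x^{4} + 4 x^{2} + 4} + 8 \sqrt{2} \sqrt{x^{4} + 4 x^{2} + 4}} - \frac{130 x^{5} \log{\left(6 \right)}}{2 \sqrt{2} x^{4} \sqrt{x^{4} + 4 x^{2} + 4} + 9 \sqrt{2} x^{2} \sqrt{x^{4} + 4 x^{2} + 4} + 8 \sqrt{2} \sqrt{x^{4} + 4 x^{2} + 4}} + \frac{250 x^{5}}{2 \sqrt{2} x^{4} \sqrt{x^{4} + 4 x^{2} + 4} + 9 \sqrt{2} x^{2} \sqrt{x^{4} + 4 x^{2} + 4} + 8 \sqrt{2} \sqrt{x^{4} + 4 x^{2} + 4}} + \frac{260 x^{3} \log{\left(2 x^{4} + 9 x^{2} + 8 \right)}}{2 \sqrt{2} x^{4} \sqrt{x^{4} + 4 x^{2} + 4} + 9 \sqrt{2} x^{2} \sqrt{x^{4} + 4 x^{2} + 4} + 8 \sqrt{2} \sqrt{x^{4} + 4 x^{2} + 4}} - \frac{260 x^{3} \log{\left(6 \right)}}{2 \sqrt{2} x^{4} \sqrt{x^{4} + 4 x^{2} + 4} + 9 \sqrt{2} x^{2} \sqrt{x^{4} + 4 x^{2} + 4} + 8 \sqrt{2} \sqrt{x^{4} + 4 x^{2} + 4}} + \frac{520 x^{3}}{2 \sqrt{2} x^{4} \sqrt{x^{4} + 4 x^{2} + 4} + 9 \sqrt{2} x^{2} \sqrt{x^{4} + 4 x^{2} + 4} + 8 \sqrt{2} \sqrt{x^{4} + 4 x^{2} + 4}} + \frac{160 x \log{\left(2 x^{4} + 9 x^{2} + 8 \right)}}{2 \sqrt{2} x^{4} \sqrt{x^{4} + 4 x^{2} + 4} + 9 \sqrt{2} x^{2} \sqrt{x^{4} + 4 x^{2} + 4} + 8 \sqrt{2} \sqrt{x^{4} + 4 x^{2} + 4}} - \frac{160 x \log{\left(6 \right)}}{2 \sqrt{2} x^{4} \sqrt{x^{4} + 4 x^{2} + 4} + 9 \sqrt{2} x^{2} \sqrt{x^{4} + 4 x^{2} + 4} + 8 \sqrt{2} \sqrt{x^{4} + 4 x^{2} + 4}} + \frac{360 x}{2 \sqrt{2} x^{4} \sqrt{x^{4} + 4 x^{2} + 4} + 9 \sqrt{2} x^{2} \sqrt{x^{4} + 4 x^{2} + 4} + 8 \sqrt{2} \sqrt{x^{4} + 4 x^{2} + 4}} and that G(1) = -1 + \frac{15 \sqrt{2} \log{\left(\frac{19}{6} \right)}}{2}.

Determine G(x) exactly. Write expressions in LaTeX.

G'(x) has the shape u'v + uv' for u = 5 \sqrt{\frac{x^{4}}{2} + 2 x^{2} + 2} and v = \log{\left(\frac{x^{4}}{3} + \frac{3 x^{2}}{2} + \frac{4}{3} \right)} — it is the derivative of the product u*v.
A general antiderivative is 5 \sqrt{\frac{x^{4}}{2} + 2 x^{2} + 2} \log{\left(\frac{x^{4}}{3} + \frac{3 x^{2}}{2} + \frac{4}{3} \right)} + C.
The condition gives C = -1 + \frac{15 \sqrt{2} \log{\left(\frac{19}{6} \right)}}{2} - (\frac{15 \sqrt{2} \log{\left(\frac{19}{6} \right)}}{2}) = -1.
So G(x) = \frac{\sqrt{2} \left(5 \sqrt{x^{4} + 4 x^{2} + 4} \log{\left(2 x^{4} + 9 x^{2} + 8 \right)} - 5 \sqrt{x^{4} + 4 x^{2} + 4} \log{\left(6 \right)} - \sqrt{2}\right)}{2}.
Check: d/dx[\frac{\sqrt{2} \left(5 \sqrt{x^{4} + 4 x^{2} + 4} \log{\left(2 x^{4} + 9 x^{2} + 8 \right)} - 5 \sqrt{x^{4} + 4 x^{2} + 4} \log{\left(6 \right)} - \sqrt{2}\right)}{2}] = \frac{10 \sqrt{2} x^{7} \log{\left(2 x^{4} + 9 x^{2} + 8 \right)} - 10 \sqrt{2} x^{7} \log{\left(6 \right)} + 20 \sqrt{2} x^{7} + 65 \sqrt{2} x^{5} \log{\left(2 x^{4} + 9 x^{2} + 8 \right)} - 65 \sqrt{2} x^{5} \log{\left(6 \right)} + 125 \sqrt{2} x^{5} + 130 \sqrt{2} x^{3} \log{\left(2 x^{4} + 9 x^{2} + 8 \right)} - 130 \sqrt{2} x^{3} \log{\left(6 \right)} + 260 \sqrt{2} x^{3} + 80 \sqrt{2} x \log{\left(2 x^{4} + 9 x^{2} + 8 \right)} - 80 \sqrt{2} x \log{\left(6 \right)} + 180 \sqrt{2} x}{2 x^{4} \sqrt{x^{4} + 4 x^{2} + 4} + 9 x^{2} \sqrt{x^{4} + 4 x^{2} + 4} + 8 \sqrt{x^{4} + 4 x^{2} + 4}}, which equals G'(x).

G(x) = \frac{\sqrt{2} \left(5 \sqrt{x^{4} + 4 x^{2} + 4} \log{\left(2 x^{4} + 9 x^{2} + 8 \right)} - 5 \sqrt{x^{4} + 4 x^{2} + 4} \log{\left(6 \right)} - \sqrt{2}\right)}{2}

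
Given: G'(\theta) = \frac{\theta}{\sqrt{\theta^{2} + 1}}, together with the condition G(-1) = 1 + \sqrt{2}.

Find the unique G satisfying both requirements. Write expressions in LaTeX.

G'(\theta) matches the chain-rule pattern g'(h)*h' with inner function h(\theta) = 4 \theta^{2} + 4; substituting u = h(\theta) collapses the integral.
A general antiderivative is \frac{\sqrt{4 \theta^{2} + 4}}{2} + C.
The condition gives C = 1 + \sqrt{2} - (\sqrt{2}) = 1.
So G(\theta) = \sqrt{\theta^{2} + 1} + 1.
Check: d/d\theta[\sqrt{\theta^{2} + 1} + 1] = \frac{\theta}{\sqrt{\theta^{2} + 1}} = G'(\theta).

G(\theta) = \sqrt{\theta^{2} + 1} + 1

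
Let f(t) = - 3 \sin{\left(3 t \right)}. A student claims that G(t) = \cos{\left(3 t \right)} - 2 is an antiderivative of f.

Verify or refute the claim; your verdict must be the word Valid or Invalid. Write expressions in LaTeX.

Valid: G'(t) = f(t).

d/dt[G] = - 3 \sin{\left(3 t \right)}
This equals f(t) exactly, so the claim holds.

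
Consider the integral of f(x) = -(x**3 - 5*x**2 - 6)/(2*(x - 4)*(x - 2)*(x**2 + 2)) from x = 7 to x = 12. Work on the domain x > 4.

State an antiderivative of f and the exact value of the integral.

The denominator factors as 2*(x - 4)*(x - 2)*(x**2 + 2); partial fractions split f into directly integrable pieces: -(x + 4)/(18*(x**2 + 2)) - 3/(4*(x - 2)) + 11/(36*(x - 4)).
F(x) = 11*log(x - 4)/36 - 3*log(x - 2)/4 - log(x**2 + 2)/36 - sqrt(2)*atan(sqrt(2)*x/2)/9 is an antiderivative of f.
Check: d/dx[11*log(x - 4)/36 - 3*log(x - 2)/4 - log(x**2 + 2)/36 - sqrt(2)*atan(sqrt(2)*x/2)/9] = (-x**3 + 5*x**2 + 6)/(2*x**4 - 12*x**3 + 20*x**2 - 24*x + 32), which equals f(x).
F(12) = -3*log(10)/4 - sqrt(2)*atan(6*sqrt(2))/9 - log(146)/36 + 11*log(8)/36; F(7) = -3*log(5)/4 - sqrt(2)*atan(7*sqrt(2)/2)/9 - log(51)/36 + 11*log(3)/36.
Integral = F(12) - F(7) = -3*log(10)/4 - 11*log(3)/36 - sqrt(2)*atan(6*sqrt(2))/9 - log(146)/36 + log(51)/36 + sqrt(2)*atan(7*sqrt(2)/2)/9 + 11*log(8)/36 + 3*log(5)/4.

Antiderivative: F(x) = 11*log(x - 4)/36 - 3*log(x - 2)/4 - log(x**2 + 2)/36 - sqrt(2)*atan(sqrt(2)*x/2)/9; value = -3*log(10)/4 - 11*log(3)/36 - sqrt(2)*atan(6*sqrt(2))/9 - log(146)/36 + log(51)/36 + sqrt(2)*atan(7*sqrt(2)/2)/9 + 11*log(8)/36 + 3*log(5)/4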